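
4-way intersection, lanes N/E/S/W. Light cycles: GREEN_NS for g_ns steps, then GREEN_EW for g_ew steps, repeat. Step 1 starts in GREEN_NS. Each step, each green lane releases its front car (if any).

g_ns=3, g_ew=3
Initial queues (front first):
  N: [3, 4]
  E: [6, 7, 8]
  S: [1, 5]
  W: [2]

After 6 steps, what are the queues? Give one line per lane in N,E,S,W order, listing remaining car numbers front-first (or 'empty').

Step 1 [NS]: N:car3-GO,E:wait,S:car1-GO,W:wait | queues: N=1 E=3 S=1 W=1
Step 2 [NS]: N:car4-GO,E:wait,S:car5-GO,W:wait | queues: N=0 E=3 S=0 W=1
Step 3 [NS]: N:empty,E:wait,S:empty,W:wait | queues: N=0 E=3 S=0 W=1
Step 4 [EW]: N:wait,E:car6-GO,S:wait,W:car2-GO | queues: N=0 E=2 S=0 W=0
Step 5 [EW]: N:wait,E:car7-GO,S:wait,W:empty | queues: N=0 E=1 S=0 W=0
Step 6 [EW]: N:wait,E:car8-GO,S:wait,W:empty | queues: N=0 E=0 S=0 W=0

N: empty
E: empty
S: empty
W: empty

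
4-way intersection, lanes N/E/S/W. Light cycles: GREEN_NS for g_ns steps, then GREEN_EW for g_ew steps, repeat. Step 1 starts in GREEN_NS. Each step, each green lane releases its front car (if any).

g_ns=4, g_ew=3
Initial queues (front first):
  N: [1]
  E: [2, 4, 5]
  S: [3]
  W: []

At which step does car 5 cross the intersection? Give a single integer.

Step 1 [NS]: N:car1-GO,E:wait,S:car3-GO,W:wait | queues: N=0 E=3 S=0 W=0
Step 2 [NS]: N:empty,E:wait,S:empty,W:wait | queues: N=0 E=3 S=0 W=0
Step 3 [NS]: N:empty,E:wait,S:empty,W:wait | queues: N=0 E=3 S=0 W=0
Step 4 [NS]: N:empty,E:wait,S:empty,W:wait | queues: N=0 E=3 S=0 W=0
Step 5 [EW]: N:wait,E:car2-GO,S:wait,W:empty | queues: N=0 E=2 S=0 W=0
Step 6 [EW]: N:wait,E:car4-GO,S:wait,W:empty | queues: N=0 E=1 S=0 W=0
Step 7 [EW]: N:wait,E:car5-GO,S:wait,W:empty | queues: N=0 E=0 S=0 W=0
Car 5 crosses at step 7

7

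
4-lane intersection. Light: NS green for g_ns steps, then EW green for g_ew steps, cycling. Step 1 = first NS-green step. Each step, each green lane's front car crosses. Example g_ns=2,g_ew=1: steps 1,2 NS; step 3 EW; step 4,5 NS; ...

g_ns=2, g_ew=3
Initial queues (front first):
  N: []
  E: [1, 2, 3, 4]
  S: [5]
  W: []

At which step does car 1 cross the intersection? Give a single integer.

Step 1 [NS]: N:empty,E:wait,S:car5-GO,W:wait | queues: N=0 E=4 S=0 W=0
Step 2 [NS]: N:empty,E:wait,S:empty,W:wait | queues: N=0 E=4 S=0 W=0
Step 3 [EW]: N:wait,E:car1-GO,S:wait,W:empty | queues: N=0 E=3 S=0 W=0
Step 4 [EW]: N:wait,E:car2-GO,S:wait,W:empty | queues: N=0 E=2 S=0 W=0
Step 5 [EW]: N:wait,E:car3-GO,S:wait,W:empty | queues: N=0 E=1 S=0 W=0
Step 6 [NS]: N:empty,E:wait,S:empty,W:wait | queues: N=0 E=1 S=0 W=0
Step 7 [NS]: N:empty,E:wait,S:empty,W:wait | queues: N=0 E=1 S=0 W=0
Step 8 [EW]: N:wait,E:car4-GO,S:wait,W:empty | queues: N=0 E=0 S=0 W=0
Car 1 crosses at step 3

3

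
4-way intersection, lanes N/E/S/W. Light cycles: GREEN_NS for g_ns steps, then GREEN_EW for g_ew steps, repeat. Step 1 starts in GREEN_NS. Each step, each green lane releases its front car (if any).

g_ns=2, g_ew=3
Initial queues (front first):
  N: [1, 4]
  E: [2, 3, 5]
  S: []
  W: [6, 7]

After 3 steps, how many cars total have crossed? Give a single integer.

Step 1 [NS]: N:car1-GO,E:wait,S:empty,W:wait | queues: N=1 E=3 S=0 W=2
Step 2 [NS]: N:car4-GO,E:wait,S:empty,W:wait | queues: N=0 E=3 S=0 W=2
Step 3 [EW]: N:wait,E:car2-GO,S:wait,W:car6-GO | queues: N=0 E=2 S=0 W=1
Cars crossed by step 3: 4

Answer: 4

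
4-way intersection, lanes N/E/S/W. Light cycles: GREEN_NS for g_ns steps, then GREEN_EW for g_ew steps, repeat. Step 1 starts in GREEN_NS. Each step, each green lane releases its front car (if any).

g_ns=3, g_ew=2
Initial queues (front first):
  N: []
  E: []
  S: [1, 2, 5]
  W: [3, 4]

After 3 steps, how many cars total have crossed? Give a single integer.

Answer: 3

Derivation:
Step 1 [NS]: N:empty,E:wait,S:car1-GO,W:wait | queues: N=0 E=0 S=2 W=2
Step 2 [NS]: N:empty,E:wait,S:car2-GO,W:wait | queues: N=0 E=0 S=1 W=2
Step 3 [NS]: N:empty,E:wait,S:car5-GO,W:wait | queues: N=0 E=0 S=0 W=2
Cars crossed by step 3: 3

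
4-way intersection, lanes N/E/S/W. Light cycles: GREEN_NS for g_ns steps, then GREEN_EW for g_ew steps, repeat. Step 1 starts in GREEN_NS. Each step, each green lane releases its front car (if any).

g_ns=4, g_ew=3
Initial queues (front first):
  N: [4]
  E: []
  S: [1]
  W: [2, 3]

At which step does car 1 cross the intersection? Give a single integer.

Step 1 [NS]: N:car4-GO,E:wait,S:car1-GO,W:wait | queues: N=0 E=0 S=0 W=2
Step 2 [NS]: N:empty,E:wait,S:empty,W:wait | queues: N=0 E=0 S=0 W=2
Step 3 [NS]: N:empty,E:wait,S:empty,W:wait | queues: N=0 E=0 S=0 W=2
Step 4 [NS]: N:empty,E:wait,S:empty,W:wait | queues: N=0 E=0 S=0 W=2
Step 5 [EW]: N:wait,E:empty,S:wait,W:car2-GO | queues: N=0 E=0 S=0 W=1
Step 6 [EW]: N:wait,E:empty,S:wait,W:car3-GO | queues: N=0 E=0 S=0 W=0
Car 1 crosses at step 1

1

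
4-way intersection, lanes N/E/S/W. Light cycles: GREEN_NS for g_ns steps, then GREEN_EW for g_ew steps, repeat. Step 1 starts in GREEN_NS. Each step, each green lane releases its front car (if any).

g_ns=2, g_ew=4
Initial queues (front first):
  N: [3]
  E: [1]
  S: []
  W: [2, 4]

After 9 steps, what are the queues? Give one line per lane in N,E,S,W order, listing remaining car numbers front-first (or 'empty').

Step 1 [NS]: N:car3-GO,E:wait,S:empty,W:wait | queues: N=0 E=1 S=0 W=2
Step 2 [NS]: N:empty,E:wait,S:empty,W:wait | queues: N=0 E=1 S=0 W=2
Step 3 [EW]: N:wait,E:car1-GO,S:wait,W:car2-GO | queues: N=0 E=0 S=0 W=1
Step 4 [EW]: N:wait,E:empty,S:wait,W:car4-GO | queues: N=0 E=0 S=0 W=0

N: empty
E: empty
S: empty
W: empty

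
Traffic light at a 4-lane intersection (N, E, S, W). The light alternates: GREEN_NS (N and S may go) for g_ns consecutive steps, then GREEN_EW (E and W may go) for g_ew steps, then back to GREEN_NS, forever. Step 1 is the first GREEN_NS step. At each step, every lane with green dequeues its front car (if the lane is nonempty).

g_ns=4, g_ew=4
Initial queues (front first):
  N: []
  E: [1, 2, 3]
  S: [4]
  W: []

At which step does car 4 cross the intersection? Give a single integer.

Step 1 [NS]: N:empty,E:wait,S:car4-GO,W:wait | queues: N=0 E=3 S=0 W=0
Step 2 [NS]: N:empty,E:wait,S:empty,W:wait | queues: N=0 E=3 S=0 W=0
Step 3 [NS]: N:empty,E:wait,S:empty,W:wait | queues: N=0 E=3 S=0 W=0
Step 4 [NS]: N:empty,E:wait,S:empty,W:wait | queues: N=0 E=3 S=0 W=0
Step 5 [EW]: N:wait,E:car1-GO,S:wait,W:empty | queues: N=0 E=2 S=0 W=0
Step 6 [EW]: N:wait,E:car2-GO,S:wait,W:empty | queues: N=0 E=1 S=0 W=0
Step 7 [EW]: N:wait,E:car3-GO,S:wait,W:empty | queues: N=0 E=0 S=0 W=0
Car 4 crosses at step 1

1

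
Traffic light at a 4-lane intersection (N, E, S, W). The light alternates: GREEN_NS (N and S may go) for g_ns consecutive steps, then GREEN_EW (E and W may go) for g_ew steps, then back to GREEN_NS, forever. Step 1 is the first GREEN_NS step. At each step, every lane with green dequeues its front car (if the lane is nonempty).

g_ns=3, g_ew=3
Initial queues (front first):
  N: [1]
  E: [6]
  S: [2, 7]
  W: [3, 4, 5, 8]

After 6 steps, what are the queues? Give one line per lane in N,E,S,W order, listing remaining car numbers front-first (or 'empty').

Step 1 [NS]: N:car1-GO,E:wait,S:car2-GO,W:wait | queues: N=0 E=1 S=1 W=4
Step 2 [NS]: N:empty,E:wait,S:car7-GO,W:wait | queues: N=0 E=1 S=0 W=4
Step 3 [NS]: N:empty,E:wait,S:empty,W:wait | queues: N=0 E=1 S=0 W=4
Step 4 [EW]: N:wait,E:car6-GO,S:wait,W:car3-GO | queues: N=0 E=0 S=0 W=3
Step 5 [EW]: N:wait,E:empty,S:wait,W:car4-GO | queues: N=0 E=0 S=0 W=2
Step 6 [EW]: N:wait,E:empty,S:wait,W:car5-GO | queues: N=0 E=0 S=0 W=1

N: empty
E: empty
S: empty
W: 8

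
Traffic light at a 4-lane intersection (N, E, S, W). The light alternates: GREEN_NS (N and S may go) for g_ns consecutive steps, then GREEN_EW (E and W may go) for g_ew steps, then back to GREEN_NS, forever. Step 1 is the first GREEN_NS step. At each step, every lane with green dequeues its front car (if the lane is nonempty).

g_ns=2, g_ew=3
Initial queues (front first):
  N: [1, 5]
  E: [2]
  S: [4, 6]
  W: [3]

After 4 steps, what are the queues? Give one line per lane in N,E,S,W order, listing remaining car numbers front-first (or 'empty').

Step 1 [NS]: N:car1-GO,E:wait,S:car4-GO,W:wait | queues: N=1 E=1 S=1 W=1
Step 2 [NS]: N:car5-GO,E:wait,S:car6-GO,W:wait | queues: N=0 E=1 S=0 W=1
Step 3 [EW]: N:wait,E:car2-GO,S:wait,W:car3-GO | queues: N=0 E=0 S=0 W=0

N: empty
E: empty
S: empty
W: empty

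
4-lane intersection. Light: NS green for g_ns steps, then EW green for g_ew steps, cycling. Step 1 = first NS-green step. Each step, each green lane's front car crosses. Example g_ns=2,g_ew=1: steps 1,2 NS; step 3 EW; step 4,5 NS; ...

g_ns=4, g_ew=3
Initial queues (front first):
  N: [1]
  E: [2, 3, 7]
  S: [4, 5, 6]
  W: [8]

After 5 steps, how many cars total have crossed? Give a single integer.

Answer: 6

Derivation:
Step 1 [NS]: N:car1-GO,E:wait,S:car4-GO,W:wait | queues: N=0 E=3 S=2 W=1
Step 2 [NS]: N:empty,E:wait,S:car5-GO,W:wait | queues: N=0 E=3 S=1 W=1
Step 3 [NS]: N:empty,E:wait,S:car6-GO,W:wait | queues: N=0 E=3 S=0 W=1
Step 4 [NS]: N:empty,E:wait,S:empty,W:wait | queues: N=0 E=3 S=0 W=1
Step 5 [EW]: N:wait,E:car2-GO,S:wait,W:car8-GO | queues: N=0 E=2 S=0 W=0
Cars crossed by step 5: 6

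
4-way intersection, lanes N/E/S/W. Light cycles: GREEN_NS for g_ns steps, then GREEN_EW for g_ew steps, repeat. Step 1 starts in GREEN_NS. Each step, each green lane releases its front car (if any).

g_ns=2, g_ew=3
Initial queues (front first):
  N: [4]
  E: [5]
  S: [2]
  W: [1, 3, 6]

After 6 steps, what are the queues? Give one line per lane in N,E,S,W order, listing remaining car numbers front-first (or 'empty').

Step 1 [NS]: N:car4-GO,E:wait,S:car2-GO,W:wait | queues: N=0 E=1 S=0 W=3
Step 2 [NS]: N:empty,E:wait,S:empty,W:wait | queues: N=0 E=1 S=0 W=3
Step 3 [EW]: N:wait,E:car5-GO,S:wait,W:car1-GO | queues: N=0 E=0 S=0 W=2
Step 4 [EW]: N:wait,E:empty,S:wait,W:car3-GO | queues: N=0 E=0 S=0 W=1
Step 5 [EW]: N:wait,E:empty,S:wait,W:car6-GO | queues: N=0 E=0 S=0 W=0

N: empty
E: empty
S: empty
W: empty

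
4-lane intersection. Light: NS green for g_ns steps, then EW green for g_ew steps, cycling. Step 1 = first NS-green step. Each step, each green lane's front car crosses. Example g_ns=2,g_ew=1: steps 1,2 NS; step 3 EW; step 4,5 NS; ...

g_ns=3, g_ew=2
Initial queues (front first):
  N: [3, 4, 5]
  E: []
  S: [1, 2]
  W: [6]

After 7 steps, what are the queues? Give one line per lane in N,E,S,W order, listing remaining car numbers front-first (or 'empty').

Step 1 [NS]: N:car3-GO,E:wait,S:car1-GO,W:wait | queues: N=2 E=0 S=1 W=1
Step 2 [NS]: N:car4-GO,E:wait,S:car2-GO,W:wait | queues: N=1 E=0 S=0 W=1
Step 3 [NS]: N:car5-GO,E:wait,S:empty,W:wait | queues: N=0 E=0 S=0 W=1
Step 4 [EW]: N:wait,E:empty,S:wait,W:car6-GO | queues: N=0 E=0 S=0 W=0

N: empty
E: empty
S: empty
W: empty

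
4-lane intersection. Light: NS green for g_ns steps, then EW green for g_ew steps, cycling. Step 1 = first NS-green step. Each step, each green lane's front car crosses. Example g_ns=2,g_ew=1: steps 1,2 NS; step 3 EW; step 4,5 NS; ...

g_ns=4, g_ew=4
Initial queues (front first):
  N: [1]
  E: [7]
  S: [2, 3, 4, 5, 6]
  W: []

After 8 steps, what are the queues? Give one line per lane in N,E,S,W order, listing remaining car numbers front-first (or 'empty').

Step 1 [NS]: N:car1-GO,E:wait,S:car2-GO,W:wait | queues: N=0 E=1 S=4 W=0
Step 2 [NS]: N:empty,E:wait,S:car3-GO,W:wait | queues: N=0 E=1 S=3 W=0
Step 3 [NS]: N:empty,E:wait,S:car4-GO,W:wait | queues: N=0 E=1 S=2 W=0
Step 4 [NS]: N:empty,E:wait,S:car5-GO,W:wait | queues: N=0 E=1 S=1 W=0
Step 5 [EW]: N:wait,E:car7-GO,S:wait,W:empty | queues: N=0 E=0 S=1 W=0
Step 6 [EW]: N:wait,E:empty,S:wait,W:empty | queues: N=0 E=0 S=1 W=0
Step 7 [EW]: N:wait,E:empty,S:wait,W:empty | queues: N=0 E=0 S=1 W=0
Step 8 [EW]: N:wait,E:empty,S:wait,W:empty | queues: N=0 E=0 S=1 W=0

N: empty
E: empty
S: 6
W: empty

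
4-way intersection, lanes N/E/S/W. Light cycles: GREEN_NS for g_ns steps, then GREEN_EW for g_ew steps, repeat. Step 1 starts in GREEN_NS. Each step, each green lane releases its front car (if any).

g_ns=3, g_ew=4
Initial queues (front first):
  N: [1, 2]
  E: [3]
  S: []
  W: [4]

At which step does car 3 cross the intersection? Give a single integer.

Step 1 [NS]: N:car1-GO,E:wait,S:empty,W:wait | queues: N=1 E=1 S=0 W=1
Step 2 [NS]: N:car2-GO,E:wait,S:empty,W:wait | queues: N=0 E=1 S=0 W=1
Step 3 [NS]: N:empty,E:wait,S:empty,W:wait | queues: N=0 E=1 S=0 W=1
Step 4 [EW]: N:wait,E:car3-GO,S:wait,W:car4-GO | queues: N=0 E=0 S=0 W=0
Car 3 crosses at step 4

4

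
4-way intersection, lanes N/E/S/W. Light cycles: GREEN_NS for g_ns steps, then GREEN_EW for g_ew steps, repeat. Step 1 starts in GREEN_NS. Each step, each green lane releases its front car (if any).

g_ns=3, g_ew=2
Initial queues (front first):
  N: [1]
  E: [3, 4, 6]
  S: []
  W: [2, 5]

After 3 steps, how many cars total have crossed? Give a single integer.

Answer: 1

Derivation:
Step 1 [NS]: N:car1-GO,E:wait,S:empty,W:wait | queues: N=0 E=3 S=0 W=2
Step 2 [NS]: N:empty,E:wait,S:empty,W:wait | queues: N=0 E=3 S=0 W=2
Step 3 [NS]: N:empty,E:wait,S:empty,W:wait | queues: N=0 E=3 S=0 W=2
Cars crossed by step 3: 1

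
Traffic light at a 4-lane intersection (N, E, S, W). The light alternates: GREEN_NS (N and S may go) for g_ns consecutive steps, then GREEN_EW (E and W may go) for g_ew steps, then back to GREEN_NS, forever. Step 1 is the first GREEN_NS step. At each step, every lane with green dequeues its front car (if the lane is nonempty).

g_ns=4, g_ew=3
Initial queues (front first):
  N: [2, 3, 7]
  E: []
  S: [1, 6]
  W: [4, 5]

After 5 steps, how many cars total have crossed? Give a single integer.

Step 1 [NS]: N:car2-GO,E:wait,S:car1-GO,W:wait | queues: N=2 E=0 S=1 W=2
Step 2 [NS]: N:car3-GO,E:wait,S:car6-GO,W:wait | queues: N=1 E=0 S=0 W=2
Step 3 [NS]: N:car7-GO,E:wait,S:empty,W:wait | queues: N=0 E=0 S=0 W=2
Step 4 [NS]: N:empty,E:wait,S:empty,W:wait | queues: N=0 E=0 S=0 W=2
Step 5 [EW]: N:wait,E:empty,S:wait,W:car4-GO | queues: N=0 E=0 S=0 W=1
Cars crossed by step 5: 6

Answer: 6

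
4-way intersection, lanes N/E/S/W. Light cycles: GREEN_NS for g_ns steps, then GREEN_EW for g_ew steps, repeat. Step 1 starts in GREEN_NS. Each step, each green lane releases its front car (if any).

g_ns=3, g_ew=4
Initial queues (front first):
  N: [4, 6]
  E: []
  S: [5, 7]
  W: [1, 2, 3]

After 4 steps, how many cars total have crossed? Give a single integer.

Step 1 [NS]: N:car4-GO,E:wait,S:car5-GO,W:wait | queues: N=1 E=0 S=1 W=3
Step 2 [NS]: N:car6-GO,E:wait,S:car7-GO,W:wait | queues: N=0 E=0 S=0 W=3
Step 3 [NS]: N:empty,E:wait,S:empty,W:wait | queues: N=0 E=0 S=0 W=3
Step 4 [EW]: N:wait,E:empty,S:wait,W:car1-GO | queues: N=0 E=0 S=0 W=2
Cars crossed by step 4: 5

Answer: 5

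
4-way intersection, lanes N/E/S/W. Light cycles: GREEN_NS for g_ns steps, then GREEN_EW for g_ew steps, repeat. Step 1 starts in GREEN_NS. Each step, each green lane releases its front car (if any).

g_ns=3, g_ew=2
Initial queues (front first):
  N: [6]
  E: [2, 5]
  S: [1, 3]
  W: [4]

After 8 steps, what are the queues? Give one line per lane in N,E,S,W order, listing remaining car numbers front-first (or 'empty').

Step 1 [NS]: N:car6-GO,E:wait,S:car1-GO,W:wait | queues: N=0 E=2 S=1 W=1
Step 2 [NS]: N:empty,E:wait,S:car3-GO,W:wait | queues: N=0 E=2 S=0 W=1
Step 3 [NS]: N:empty,E:wait,S:empty,W:wait | queues: N=0 E=2 S=0 W=1
Step 4 [EW]: N:wait,E:car2-GO,S:wait,W:car4-GO | queues: N=0 E=1 S=0 W=0
Step 5 [EW]: N:wait,E:car5-GO,S:wait,W:empty | queues: N=0 E=0 S=0 W=0

N: empty
E: empty
S: empty
W: empty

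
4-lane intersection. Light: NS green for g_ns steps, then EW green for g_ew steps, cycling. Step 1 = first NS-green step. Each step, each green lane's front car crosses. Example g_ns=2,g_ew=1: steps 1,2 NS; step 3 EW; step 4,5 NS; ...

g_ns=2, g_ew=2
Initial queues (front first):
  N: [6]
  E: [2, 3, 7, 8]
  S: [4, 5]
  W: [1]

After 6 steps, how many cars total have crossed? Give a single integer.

Answer: 6

Derivation:
Step 1 [NS]: N:car6-GO,E:wait,S:car4-GO,W:wait | queues: N=0 E=4 S=1 W=1
Step 2 [NS]: N:empty,E:wait,S:car5-GO,W:wait | queues: N=0 E=4 S=0 W=1
Step 3 [EW]: N:wait,E:car2-GO,S:wait,W:car1-GO | queues: N=0 E=3 S=0 W=0
Step 4 [EW]: N:wait,E:car3-GO,S:wait,W:empty | queues: N=0 E=2 S=0 W=0
Step 5 [NS]: N:empty,E:wait,S:empty,W:wait | queues: N=0 E=2 S=0 W=0
Step 6 [NS]: N:empty,E:wait,S:empty,W:wait | queues: N=0 E=2 S=0 W=0
Cars crossed by step 6: 6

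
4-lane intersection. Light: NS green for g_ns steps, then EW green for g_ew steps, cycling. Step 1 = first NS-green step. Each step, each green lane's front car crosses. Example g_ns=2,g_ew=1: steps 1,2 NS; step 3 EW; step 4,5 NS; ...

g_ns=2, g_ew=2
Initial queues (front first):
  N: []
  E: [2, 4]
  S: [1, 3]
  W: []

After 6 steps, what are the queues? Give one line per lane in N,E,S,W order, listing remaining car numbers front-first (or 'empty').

Step 1 [NS]: N:empty,E:wait,S:car1-GO,W:wait | queues: N=0 E=2 S=1 W=0
Step 2 [NS]: N:empty,E:wait,S:car3-GO,W:wait | queues: N=0 E=2 S=0 W=0
Step 3 [EW]: N:wait,E:car2-GO,S:wait,W:empty | queues: N=0 E=1 S=0 W=0
Step 4 [EW]: N:wait,E:car4-GO,S:wait,W:empty | queues: N=0 E=0 S=0 W=0

N: empty
E: empty
S: empty
W: empty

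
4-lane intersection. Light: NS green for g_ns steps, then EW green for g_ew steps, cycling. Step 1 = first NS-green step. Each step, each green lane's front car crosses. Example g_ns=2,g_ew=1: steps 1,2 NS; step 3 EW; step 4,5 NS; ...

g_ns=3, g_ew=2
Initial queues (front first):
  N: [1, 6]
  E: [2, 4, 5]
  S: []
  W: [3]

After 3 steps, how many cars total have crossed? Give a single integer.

Answer: 2

Derivation:
Step 1 [NS]: N:car1-GO,E:wait,S:empty,W:wait | queues: N=1 E=3 S=0 W=1
Step 2 [NS]: N:car6-GO,E:wait,S:empty,W:wait | queues: N=0 E=3 S=0 W=1
Step 3 [NS]: N:empty,E:wait,S:empty,W:wait | queues: N=0 E=3 S=0 W=1
Cars crossed by step 3: 2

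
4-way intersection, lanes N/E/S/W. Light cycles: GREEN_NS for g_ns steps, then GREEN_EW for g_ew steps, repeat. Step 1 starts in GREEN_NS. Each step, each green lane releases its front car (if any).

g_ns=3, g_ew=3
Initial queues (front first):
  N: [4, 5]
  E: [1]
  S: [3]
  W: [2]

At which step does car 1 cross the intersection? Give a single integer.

Step 1 [NS]: N:car4-GO,E:wait,S:car3-GO,W:wait | queues: N=1 E=1 S=0 W=1
Step 2 [NS]: N:car5-GO,E:wait,S:empty,W:wait | queues: N=0 E=1 S=0 W=1
Step 3 [NS]: N:empty,E:wait,S:empty,W:wait | queues: N=0 E=1 S=0 W=1
Step 4 [EW]: N:wait,E:car1-GO,S:wait,W:car2-GO | queues: N=0 E=0 S=0 W=0
Car 1 crosses at step 4

4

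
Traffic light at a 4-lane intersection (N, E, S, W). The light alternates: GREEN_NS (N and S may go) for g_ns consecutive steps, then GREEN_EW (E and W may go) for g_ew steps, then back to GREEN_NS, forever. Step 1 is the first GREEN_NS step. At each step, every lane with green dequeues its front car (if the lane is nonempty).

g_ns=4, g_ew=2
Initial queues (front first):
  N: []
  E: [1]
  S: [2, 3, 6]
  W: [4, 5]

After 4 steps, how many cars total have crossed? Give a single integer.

Answer: 3

Derivation:
Step 1 [NS]: N:empty,E:wait,S:car2-GO,W:wait | queues: N=0 E=1 S=2 W=2
Step 2 [NS]: N:empty,E:wait,S:car3-GO,W:wait | queues: N=0 E=1 S=1 W=2
Step 3 [NS]: N:empty,E:wait,S:car6-GO,W:wait | queues: N=0 E=1 S=0 W=2
Step 4 [NS]: N:empty,E:wait,S:empty,W:wait | queues: N=0 E=1 S=0 W=2
Cars crossed by step 4: 3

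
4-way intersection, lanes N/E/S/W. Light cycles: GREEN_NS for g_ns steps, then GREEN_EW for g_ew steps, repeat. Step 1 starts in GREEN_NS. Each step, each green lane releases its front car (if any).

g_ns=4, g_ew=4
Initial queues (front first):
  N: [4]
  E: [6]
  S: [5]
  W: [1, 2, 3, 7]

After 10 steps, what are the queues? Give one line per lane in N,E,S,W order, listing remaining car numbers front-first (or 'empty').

Step 1 [NS]: N:car4-GO,E:wait,S:car5-GO,W:wait | queues: N=0 E=1 S=0 W=4
Step 2 [NS]: N:empty,E:wait,S:empty,W:wait | queues: N=0 E=1 S=0 W=4
Step 3 [NS]: N:empty,E:wait,S:empty,W:wait | queues: N=0 E=1 S=0 W=4
Step 4 [NS]: N:empty,E:wait,S:empty,W:wait | queues: N=0 E=1 S=0 W=4
Step 5 [EW]: N:wait,E:car6-GO,S:wait,W:car1-GO | queues: N=0 E=0 S=0 W=3
Step 6 [EW]: N:wait,E:empty,S:wait,W:car2-GO | queues: N=0 E=0 S=0 W=2
Step 7 [EW]: N:wait,E:empty,S:wait,W:car3-GO | queues: N=0 E=0 S=0 W=1
Step 8 [EW]: N:wait,E:empty,S:wait,W:car7-GO | queues: N=0 E=0 S=0 W=0

N: empty
E: empty
S: empty
W: empty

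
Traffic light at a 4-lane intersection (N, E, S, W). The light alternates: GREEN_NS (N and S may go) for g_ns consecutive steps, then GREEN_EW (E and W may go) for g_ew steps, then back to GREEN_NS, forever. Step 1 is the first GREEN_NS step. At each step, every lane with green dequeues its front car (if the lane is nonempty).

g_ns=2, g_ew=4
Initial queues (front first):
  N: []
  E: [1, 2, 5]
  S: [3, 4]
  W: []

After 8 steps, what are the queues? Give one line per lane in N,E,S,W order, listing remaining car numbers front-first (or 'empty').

Step 1 [NS]: N:empty,E:wait,S:car3-GO,W:wait | queues: N=0 E=3 S=1 W=0
Step 2 [NS]: N:empty,E:wait,S:car4-GO,W:wait | queues: N=0 E=3 S=0 W=0
Step 3 [EW]: N:wait,E:car1-GO,S:wait,W:empty | queues: N=0 E=2 S=0 W=0
Step 4 [EW]: N:wait,E:car2-GO,S:wait,W:empty | queues: N=0 E=1 S=0 W=0
Step 5 [EW]: N:wait,E:car5-GO,S:wait,W:empty | queues: N=0 E=0 S=0 W=0

N: empty
E: empty
S: empty
W: empty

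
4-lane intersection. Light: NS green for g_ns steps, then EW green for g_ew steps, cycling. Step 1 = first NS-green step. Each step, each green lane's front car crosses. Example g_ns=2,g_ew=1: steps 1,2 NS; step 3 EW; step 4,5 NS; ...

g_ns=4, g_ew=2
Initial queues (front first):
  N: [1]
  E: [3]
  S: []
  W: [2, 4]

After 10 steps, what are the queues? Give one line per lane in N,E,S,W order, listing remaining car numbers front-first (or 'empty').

Step 1 [NS]: N:car1-GO,E:wait,S:empty,W:wait | queues: N=0 E=1 S=0 W=2
Step 2 [NS]: N:empty,E:wait,S:empty,W:wait | queues: N=0 E=1 S=0 W=2
Step 3 [NS]: N:empty,E:wait,S:empty,W:wait | queues: N=0 E=1 S=0 W=2
Step 4 [NS]: N:empty,E:wait,S:empty,W:wait | queues: N=0 E=1 S=0 W=2
Step 5 [EW]: N:wait,E:car3-GO,S:wait,W:car2-GO | queues: N=0 E=0 S=0 W=1
Step 6 [EW]: N:wait,E:empty,S:wait,W:car4-GO | queues: N=0 E=0 S=0 W=0

N: empty
E: empty
S: empty
W: empty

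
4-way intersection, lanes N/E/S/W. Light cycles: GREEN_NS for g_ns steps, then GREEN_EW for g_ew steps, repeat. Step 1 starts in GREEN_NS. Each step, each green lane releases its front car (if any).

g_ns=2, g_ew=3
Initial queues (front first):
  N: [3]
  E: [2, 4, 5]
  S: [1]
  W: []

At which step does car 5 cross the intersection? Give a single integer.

Step 1 [NS]: N:car3-GO,E:wait,S:car1-GO,W:wait | queues: N=0 E=3 S=0 W=0
Step 2 [NS]: N:empty,E:wait,S:empty,W:wait | queues: N=0 E=3 S=0 W=0
Step 3 [EW]: N:wait,E:car2-GO,S:wait,W:empty | queues: N=0 E=2 S=0 W=0
Step 4 [EW]: N:wait,E:car4-GO,S:wait,W:empty | queues: N=0 E=1 S=0 W=0
Step 5 [EW]: N:wait,E:car5-GO,S:wait,W:empty | queues: N=0 E=0 S=0 W=0
Car 5 crosses at step 5

5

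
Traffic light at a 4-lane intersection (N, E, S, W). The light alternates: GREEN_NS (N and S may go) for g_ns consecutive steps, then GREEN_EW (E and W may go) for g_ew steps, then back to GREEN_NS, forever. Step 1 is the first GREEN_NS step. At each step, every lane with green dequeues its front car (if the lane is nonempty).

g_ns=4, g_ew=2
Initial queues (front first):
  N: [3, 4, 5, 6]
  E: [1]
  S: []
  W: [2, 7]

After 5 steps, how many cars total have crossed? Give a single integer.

Answer: 6

Derivation:
Step 1 [NS]: N:car3-GO,E:wait,S:empty,W:wait | queues: N=3 E=1 S=0 W=2
Step 2 [NS]: N:car4-GO,E:wait,S:empty,W:wait | queues: N=2 E=1 S=0 W=2
Step 3 [NS]: N:car5-GO,E:wait,S:empty,W:wait | queues: N=1 E=1 S=0 W=2
Step 4 [NS]: N:car6-GO,E:wait,S:empty,W:wait | queues: N=0 E=1 S=0 W=2
Step 5 [EW]: N:wait,E:car1-GO,S:wait,W:car2-GO | queues: N=0 E=0 S=0 W=1
Cars crossed by step 5: 6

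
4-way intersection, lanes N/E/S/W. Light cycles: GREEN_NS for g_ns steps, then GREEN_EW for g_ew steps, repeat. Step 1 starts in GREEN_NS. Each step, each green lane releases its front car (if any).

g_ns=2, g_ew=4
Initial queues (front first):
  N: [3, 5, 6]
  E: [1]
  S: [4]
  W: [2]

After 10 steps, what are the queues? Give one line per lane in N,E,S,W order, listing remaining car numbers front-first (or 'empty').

Step 1 [NS]: N:car3-GO,E:wait,S:car4-GO,W:wait | queues: N=2 E=1 S=0 W=1
Step 2 [NS]: N:car5-GO,E:wait,S:empty,W:wait | queues: N=1 E=1 S=0 W=1
Step 3 [EW]: N:wait,E:car1-GO,S:wait,W:car2-GO | queues: N=1 E=0 S=0 W=0
Step 4 [EW]: N:wait,E:empty,S:wait,W:empty | queues: N=1 E=0 S=0 W=0
Step 5 [EW]: N:wait,E:empty,S:wait,W:empty | queues: N=1 E=0 S=0 W=0
Step 6 [EW]: N:wait,E:empty,S:wait,W:empty | queues: N=1 E=0 S=0 W=0
Step 7 [NS]: N:car6-GO,E:wait,S:empty,W:wait | queues: N=0 E=0 S=0 W=0

N: empty
E: empty
S: empty
W: empty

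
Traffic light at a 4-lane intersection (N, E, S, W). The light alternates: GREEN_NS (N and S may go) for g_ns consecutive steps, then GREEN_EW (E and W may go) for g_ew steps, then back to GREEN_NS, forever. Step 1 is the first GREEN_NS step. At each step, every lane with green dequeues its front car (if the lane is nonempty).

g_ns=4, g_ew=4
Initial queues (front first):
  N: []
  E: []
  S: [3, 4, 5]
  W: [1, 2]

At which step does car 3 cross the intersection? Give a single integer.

Step 1 [NS]: N:empty,E:wait,S:car3-GO,W:wait | queues: N=0 E=0 S=2 W=2
Step 2 [NS]: N:empty,E:wait,S:car4-GO,W:wait | queues: N=0 E=0 S=1 W=2
Step 3 [NS]: N:empty,E:wait,S:car5-GO,W:wait | queues: N=0 E=0 S=0 W=2
Step 4 [NS]: N:empty,E:wait,S:empty,W:wait | queues: N=0 E=0 S=0 W=2
Step 5 [EW]: N:wait,E:empty,S:wait,W:car1-GO | queues: N=0 E=0 S=0 W=1
Step 6 [EW]: N:wait,E:empty,S:wait,W:car2-GO | queues: N=0 E=0 S=0 W=0
Car 3 crosses at step 1

1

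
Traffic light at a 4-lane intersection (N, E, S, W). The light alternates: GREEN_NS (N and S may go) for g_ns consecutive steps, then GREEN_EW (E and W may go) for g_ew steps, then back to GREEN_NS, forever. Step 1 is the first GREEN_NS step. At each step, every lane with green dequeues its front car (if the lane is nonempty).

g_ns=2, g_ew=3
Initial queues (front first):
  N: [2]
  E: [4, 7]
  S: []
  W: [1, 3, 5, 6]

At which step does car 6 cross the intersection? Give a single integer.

Step 1 [NS]: N:car2-GO,E:wait,S:empty,W:wait | queues: N=0 E=2 S=0 W=4
Step 2 [NS]: N:empty,E:wait,S:empty,W:wait | queues: N=0 E=2 S=0 W=4
Step 3 [EW]: N:wait,E:car4-GO,S:wait,W:car1-GO | queues: N=0 E=1 S=0 W=3
Step 4 [EW]: N:wait,E:car7-GO,S:wait,W:car3-GO | queues: N=0 E=0 S=0 W=2
Step 5 [EW]: N:wait,E:empty,S:wait,W:car5-GO | queues: N=0 E=0 S=0 W=1
Step 6 [NS]: N:empty,E:wait,S:empty,W:wait | queues: N=0 E=0 S=0 W=1
Step 7 [NS]: N:empty,E:wait,S:empty,W:wait | queues: N=0 E=0 S=0 W=1
Step 8 [EW]: N:wait,E:empty,S:wait,W:car6-GO | queues: N=0 E=0 S=0 W=0
Car 6 crosses at step 8

8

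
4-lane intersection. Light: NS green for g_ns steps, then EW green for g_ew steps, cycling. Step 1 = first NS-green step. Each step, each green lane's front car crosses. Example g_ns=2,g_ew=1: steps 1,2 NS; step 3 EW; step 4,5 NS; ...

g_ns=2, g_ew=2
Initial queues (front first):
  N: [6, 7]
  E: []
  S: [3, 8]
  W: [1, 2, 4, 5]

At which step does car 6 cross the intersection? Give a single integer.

Step 1 [NS]: N:car6-GO,E:wait,S:car3-GO,W:wait | queues: N=1 E=0 S=1 W=4
Step 2 [NS]: N:car7-GO,E:wait,S:car8-GO,W:wait | queues: N=0 E=0 S=0 W=4
Step 3 [EW]: N:wait,E:empty,S:wait,W:car1-GO | queues: N=0 E=0 S=0 W=3
Step 4 [EW]: N:wait,E:empty,S:wait,W:car2-GO | queues: N=0 E=0 S=0 W=2
Step 5 [NS]: N:empty,E:wait,S:empty,W:wait | queues: N=0 E=0 S=0 W=2
Step 6 [NS]: N:empty,E:wait,S:empty,W:wait | queues: N=0 E=0 S=0 W=2
Step 7 [EW]: N:wait,E:empty,S:wait,W:car4-GO | queues: N=0 E=0 S=0 W=1
Step 8 [EW]: N:wait,E:empty,S:wait,W:car5-GO | queues: N=0 E=0 S=0 W=0
Car 6 crosses at step 1

1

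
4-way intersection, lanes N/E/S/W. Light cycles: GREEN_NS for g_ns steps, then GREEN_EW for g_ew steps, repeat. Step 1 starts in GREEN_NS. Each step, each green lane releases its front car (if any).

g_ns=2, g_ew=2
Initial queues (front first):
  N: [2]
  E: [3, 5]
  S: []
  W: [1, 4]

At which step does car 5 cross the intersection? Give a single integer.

Step 1 [NS]: N:car2-GO,E:wait,S:empty,W:wait | queues: N=0 E=2 S=0 W=2
Step 2 [NS]: N:empty,E:wait,S:empty,W:wait | queues: N=0 E=2 S=0 W=2
Step 3 [EW]: N:wait,E:car3-GO,S:wait,W:car1-GO | queues: N=0 E=1 S=0 W=1
Step 4 [EW]: N:wait,E:car5-GO,S:wait,W:car4-GO | queues: N=0 E=0 S=0 W=0
Car 5 crosses at step 4

4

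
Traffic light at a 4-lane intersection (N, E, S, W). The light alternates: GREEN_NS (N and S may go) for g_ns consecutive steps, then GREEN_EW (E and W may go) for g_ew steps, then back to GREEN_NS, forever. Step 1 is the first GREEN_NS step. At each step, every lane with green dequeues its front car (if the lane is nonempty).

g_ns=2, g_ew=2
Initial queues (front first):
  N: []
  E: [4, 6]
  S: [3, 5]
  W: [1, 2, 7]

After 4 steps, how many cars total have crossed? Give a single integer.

Answer: 6

Derivation:
Step 1 [NS]: N:empty,E:wait,S:car3-GO,W:wait | queues: N=0 E=2 S=1 W=3
Step 2 [NS]: N:empty,E:wait,S:car5-GO,W:wait | queues: N=0 E=2 S=0 W=3
Step 3 [EW]: N:wait,E:car4-GO,S:wait,W:car1-GO | queues: N=0 E=1 S=0 W=2
Step 4 [EW]: N:wait,E:car6-GO,S:wait,W:car2-GO | queues: N=0 E=0 S=0 W=1
Cars crossed by step 4: 6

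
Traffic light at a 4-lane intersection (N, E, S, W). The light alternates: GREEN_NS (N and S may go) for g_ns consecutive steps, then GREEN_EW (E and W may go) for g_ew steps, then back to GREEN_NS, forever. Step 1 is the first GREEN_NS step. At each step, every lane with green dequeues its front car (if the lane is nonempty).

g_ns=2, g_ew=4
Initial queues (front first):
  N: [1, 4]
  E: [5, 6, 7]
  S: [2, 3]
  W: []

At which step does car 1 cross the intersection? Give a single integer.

Step 1 [NS]: N:car1-GO,E:wait,S:car2-GO,W:wait | queues: N=1 E=3 S=1 W=0
Step 2 [NS]: N:car4-GO,E:wait,S:car3-GO,W:wait | queues: N=0 E=3 S=0 W=0
Step 3 [EW]: N:wait,E:car5-GO,S:wait,W:empty | queues: N=0 E=2 S=0 W=0
Step 4 [EW]: N:wait,E:car6-GO,S:wait,W:empty | queues: N=0 E=1 S=0 W=0
Step 5 [EW]: N:wait,E:car7-GO,S:wait,W:empty | queues: N=0 E=0 S=0 W=0
Car 1 crosses at step 1

1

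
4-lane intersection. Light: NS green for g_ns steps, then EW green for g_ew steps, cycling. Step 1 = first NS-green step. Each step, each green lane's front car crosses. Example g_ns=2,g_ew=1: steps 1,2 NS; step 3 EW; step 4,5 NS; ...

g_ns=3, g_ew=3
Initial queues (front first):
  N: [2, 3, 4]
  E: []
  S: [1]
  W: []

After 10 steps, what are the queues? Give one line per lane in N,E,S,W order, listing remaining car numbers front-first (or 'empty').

Step 1 [NS]: N:car2-GO,E:wait,S:car1-GO,W:wait | queues: N=2 E=0 S=0 W=0
Step 2 [NS]: N:car3-GO,E:wait,S:empty,W:wait | queues: N=1 E=0 S=0 W=0
Step 3 [NS]: N:car4-GO,E:wait,S:empty,W:wait | queues: N=0 E=0 S=0 W=0

N: empty
E: empty
S: empty
W: empty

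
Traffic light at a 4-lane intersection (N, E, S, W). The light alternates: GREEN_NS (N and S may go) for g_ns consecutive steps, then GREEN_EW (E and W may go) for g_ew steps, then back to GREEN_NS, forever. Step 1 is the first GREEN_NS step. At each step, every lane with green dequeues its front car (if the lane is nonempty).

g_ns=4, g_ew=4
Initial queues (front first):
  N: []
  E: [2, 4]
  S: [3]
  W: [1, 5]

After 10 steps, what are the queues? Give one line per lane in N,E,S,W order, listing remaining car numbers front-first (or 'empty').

Step 1 [NS]: N:empty,E:wait,S:car3-GO,W:wait | queues: N=0 E=2 S=0 W=2
Step 2 [NS]: N:empty,E:wait,S:empty,W:wait | queues: N=0 E=2 S=0 W=2
Step 3 [NS]: N:empty,E:wait,S:empty,W:wait | queues: N=0 E=2 S=0 W=2
Step 4 [NS]: N:empty,E:wait,S:empty,W:wait | queues: N=0 E=2 S=0 W=2
Step 5 [EW]: N:wait,E:car2-GO,S:wait,W:car1-GO | queues: N=0 E=1 S=0 W=1
Step 6 [EW]: N:wait,E:car4-GO,S:wait,W:car5-GO | queues: N=0 E=0 S=0 W=0

N: empty
E: empty
S: empty
W: empty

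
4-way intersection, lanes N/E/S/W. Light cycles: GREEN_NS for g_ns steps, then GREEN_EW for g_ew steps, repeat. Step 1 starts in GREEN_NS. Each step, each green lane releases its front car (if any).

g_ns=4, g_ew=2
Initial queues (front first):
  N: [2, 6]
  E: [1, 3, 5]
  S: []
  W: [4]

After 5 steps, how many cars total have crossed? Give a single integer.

Step 1 [NS]: N:car2-GO,E:wait,S:empty,W:wait | queues: N=1 E=3 S=0 W=1
Step 2 [NS]: N:car6-GO,E:wait,S:empty,W:wait | queues: N=0 E=3 S=0 W=1
Step 3 [NS]: N:empty,E:wait,S:empty,W:wait | queues: N=0 E=3 S=0 W=1
Step 4 [NS]: N:empty,E:wait,S:empty,W:wait | queues: N=0 E=3 S=0 W=1
Step 5 [EW]: N:wait,E:car1-GO,S:wait,W:car4-GO | queues: N=0 E=2 S=0 W=0
Cars crossed by step 5: 4

Answer: 4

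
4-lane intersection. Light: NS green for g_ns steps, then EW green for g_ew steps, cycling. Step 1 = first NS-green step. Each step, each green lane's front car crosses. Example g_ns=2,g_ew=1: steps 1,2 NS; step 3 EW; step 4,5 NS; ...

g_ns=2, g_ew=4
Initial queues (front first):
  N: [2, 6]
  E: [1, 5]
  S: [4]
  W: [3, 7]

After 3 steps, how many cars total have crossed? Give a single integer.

Answer: 5

Derivation:
Step 1 [NS]: N:car2-GO,E:wait,S:car4-GO,W:wait | queues: N=1 E=2 S=0 W=2
Step 2 [NS]: N:car6-GO,E:wait,S:empty,W:wait | queues: N=0 E=2 S=0 W=2
Step 3 [EW]: N:wait,E:car1-GO,S:wait,W:car3-GO | queues: N=0 E=1 S=0 W=1
Cars crossed by step 3: 5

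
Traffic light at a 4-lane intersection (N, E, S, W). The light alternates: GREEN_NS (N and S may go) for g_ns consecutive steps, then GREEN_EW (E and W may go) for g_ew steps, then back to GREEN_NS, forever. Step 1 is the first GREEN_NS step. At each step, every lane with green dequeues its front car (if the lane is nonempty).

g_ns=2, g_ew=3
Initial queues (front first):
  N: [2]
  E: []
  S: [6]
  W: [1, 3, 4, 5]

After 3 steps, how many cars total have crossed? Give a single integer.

Answer: 3

Derivation:
Step 1 [NS]: N:car2-GO,E:wait,S:car6-GO,W:wait | queues: N=0 E=0 S=0 W=4
Step 2 [NS]: N:empty,E:wait,S:empty,W:wait | queues: N=0 E=0 S=0 W=4
Step 3 [EW]: N:wait,E:empty,S:wait,W:car1-GO | queues: N=0 E=0 S=0 W=3
Cars crossed by step 3: 3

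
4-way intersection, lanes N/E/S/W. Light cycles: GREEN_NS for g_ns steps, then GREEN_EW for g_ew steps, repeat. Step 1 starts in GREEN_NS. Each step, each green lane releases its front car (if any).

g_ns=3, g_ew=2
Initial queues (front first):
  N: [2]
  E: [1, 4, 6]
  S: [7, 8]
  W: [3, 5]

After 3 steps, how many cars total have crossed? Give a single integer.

Step 1 [NS]: N:car2-GO,E:wait,S:car7-GO,W:wait | queues: N=0 E=3 S=1 W=2
Step 2 [NS]: N:empty,E:wait,S:car8-GO,W:wait | queues: N=0 E=3 S=0 W=2
Step 3 [NS]: N:empty,E:wait,S:empty,W:wait | queues: N=0 E=3 S=0 W=2
Cars crossed by step 3: 3

Answer: 3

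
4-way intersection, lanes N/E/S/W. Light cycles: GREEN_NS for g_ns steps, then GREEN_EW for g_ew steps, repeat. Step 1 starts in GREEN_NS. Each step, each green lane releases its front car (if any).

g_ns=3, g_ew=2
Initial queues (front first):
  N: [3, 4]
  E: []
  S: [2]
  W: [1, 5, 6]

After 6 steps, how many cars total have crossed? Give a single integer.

Answer: 5

Derivation:
Step 1 [NS]: N:car3-GO,E:wait,S:car2-GO,W:wait | queues: N=1 E=0 S=0 W=3
Step 2 [NS]: N:car4-GO,E:wait,S:empty,W:wait | queues: N=0 E=0 S=0 W=3
Step 3 [NS]: N:empty,E:wait,S:empty,W:wait | queues: N=0 E=0 S=0 W=3
Step 4 [EW]: N:wait,E:empty,S:wait,W:car1-GO | queues: N=0 E=0 S=0 W=2
Step 5 [EW]: N:wait,E:empty,S:wait,W:car5-GO | queues: N=0 E=0 S=0 W=1
Step 6 [NS]: N:empty,E:wait,S:empty,W:wait | queues: N=0 E=0 S=0 W=1
Cars crossed by step 6: 5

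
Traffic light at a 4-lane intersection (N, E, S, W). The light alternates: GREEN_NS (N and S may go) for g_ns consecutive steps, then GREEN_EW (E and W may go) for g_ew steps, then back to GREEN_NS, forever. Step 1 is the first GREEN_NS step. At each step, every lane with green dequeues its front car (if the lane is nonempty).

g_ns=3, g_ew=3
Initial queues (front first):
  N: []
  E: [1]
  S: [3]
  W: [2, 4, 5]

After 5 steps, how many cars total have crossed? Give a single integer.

Answer: 4

Derivation:
Step 1 [NS]: N:empty,E:wait,S:car3-GO,W:wait | queues: N=0 E=1 S=0 W=3
Step 2 [NS]: N:empty,E:wait,S:empty,W:wait | queues: N=0 E=1 S=0 W=3
Step 3 [NS]: N:empty,E:wait,S:empty,W:wait | queues: N=0 E=1 S=0 W=3
Step 4 [EW]: N:wait,E:car1-GO,S:wait,W:car2-GO | queues: N=0 E=0 S=0 W=2
Step 5 [EW]: N:wait,E:empty,S:wait,W:car4-GO | queues: N=0 E=0 S=0 W=1
Cars crossed by step 5: 4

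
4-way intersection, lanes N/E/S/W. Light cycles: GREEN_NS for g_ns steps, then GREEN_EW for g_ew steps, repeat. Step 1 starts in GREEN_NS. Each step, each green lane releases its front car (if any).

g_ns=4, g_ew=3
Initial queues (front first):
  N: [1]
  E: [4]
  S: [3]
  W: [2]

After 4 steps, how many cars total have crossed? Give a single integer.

Answer: 2

Derivation:
Step 1 [NS]: N:car1-GO,E:wait,S:car3-GO,W:wait | queues: N=0 E=1 S=0 W=1
Step 2 [NS]: N:empty,E:wait,S:empty,W:wait | queues: N=0 E=1 S=0 W=1
Step 3 [NS]: N:empty,E:wait,S:empty,W:wait | queues: N=0 E=1 S=0 W=1
Step 4 [NS]: N:empty,E:wait,S:empty,W:wait | queues: N=0 E=1 S=0 W=1
Cars crossed by step 4: 2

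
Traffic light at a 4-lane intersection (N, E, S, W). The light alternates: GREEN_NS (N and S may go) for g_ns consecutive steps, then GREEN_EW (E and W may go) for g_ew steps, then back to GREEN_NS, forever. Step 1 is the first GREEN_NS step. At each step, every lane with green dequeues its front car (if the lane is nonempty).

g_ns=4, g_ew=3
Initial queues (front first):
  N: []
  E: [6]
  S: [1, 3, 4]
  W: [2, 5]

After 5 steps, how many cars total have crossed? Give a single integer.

Step 1 [NS]: N:empty,E:wait,S:car1-GO,W:wait | queues: N=0 E=1 S=2 W=2
Step 2 [NS]: N:empty,E:wait,S:car3-GO,W:wait | queues: N=0 E=1 S=1 W=2
Step 3 [NS]: N:empty,E:wait,S:car4-GO,W:wait | queues: N=0 E=1 S=0 W=2
Step 4 [NS]: N:empty,E:wait,S:empty,W:wait | queues: N=0 E=1 S=0 W=2
Step 5 [EW]: N:wait,E:car6-GO,S:wait,W:car2-GO | queues: N=0 E=0 S=0 W=1
Cars crossed by step 5: 5

Answer: 5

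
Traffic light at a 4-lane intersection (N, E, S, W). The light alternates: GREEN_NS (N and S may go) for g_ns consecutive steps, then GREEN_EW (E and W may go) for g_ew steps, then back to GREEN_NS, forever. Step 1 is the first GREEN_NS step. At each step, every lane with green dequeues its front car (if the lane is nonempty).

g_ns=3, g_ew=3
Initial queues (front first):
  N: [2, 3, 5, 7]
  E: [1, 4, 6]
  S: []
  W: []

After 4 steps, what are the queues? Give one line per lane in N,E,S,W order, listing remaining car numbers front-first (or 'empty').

Step 1 [NS]: N:car2-GO,E:wait,S:empty,W:wait | queues: N=3 E=3 S=0 W=0
Step 2 [NS]: N:car3-GO,E:wait,S:empty,W:wait | queues: N=2 E=3 S=0 W=0
Step 3 [NS]: N:car5-GO,E:wait,S:empty,W:wait | queues: N=1 E=3 S=0 W=0
Step 4 [EW]: N:wait,E:car1-GO,S:wait,W:empty | queues: N=1 E=2 S=0 W=0

N: 7
E: 4 6
S: empty
W: empty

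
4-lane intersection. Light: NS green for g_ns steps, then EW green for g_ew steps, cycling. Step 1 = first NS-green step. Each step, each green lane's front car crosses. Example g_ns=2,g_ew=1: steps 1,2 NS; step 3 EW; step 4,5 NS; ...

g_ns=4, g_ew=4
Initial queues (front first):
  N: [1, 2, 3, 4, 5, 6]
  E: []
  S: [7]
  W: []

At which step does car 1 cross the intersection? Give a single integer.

Step 1 [NS]: N:car1-GO,E:wait,S:car7-GO,W:wait | queues: N=5 E=0 S=0 W=0
Step 2 [NS]: N:car2-GO,E:wait,S:empty,W:wait | queues: N=4 E=0 S=0 W=0
Step 3 [NS]: N:car3-GO,E:wait,S:empty,W:wait | queues: N=3 E=0 S=0 W=0
Step 4 [NS]: N:car4-GO,E:wait,S:empty,W:wait | queues: N=2 E=0 S=0 W=0
Step 5 [EW]: N:wait,E:empty,S:wait,W:empty | queues: N=2 E=0 S=0 W=0
Step 6 [EW]: N:wait,E:empty,S:wait,W:empty | queues: N=2 E=0 S=0 W=0
Step 7 [EW]: N:wait,E:empty,S:wait,W:empty | queues: N=2 E=0 S=0 W=0
Step 8 [EW]: N:wait,E:empty,S:wait,W:empty | queues: N=2 E=0 S=0 W=0
Step 9 [NS]: N:car5-GO,E:wait,S:empty,W:wait | queues: N=1 E=0 S=0 W=0
Step 10 [NS]: N:car6-GO,E:wait,S:empty,W:wait | queues: N=0 E=0 S=0 W=0
Car 1 crosses at step 1

1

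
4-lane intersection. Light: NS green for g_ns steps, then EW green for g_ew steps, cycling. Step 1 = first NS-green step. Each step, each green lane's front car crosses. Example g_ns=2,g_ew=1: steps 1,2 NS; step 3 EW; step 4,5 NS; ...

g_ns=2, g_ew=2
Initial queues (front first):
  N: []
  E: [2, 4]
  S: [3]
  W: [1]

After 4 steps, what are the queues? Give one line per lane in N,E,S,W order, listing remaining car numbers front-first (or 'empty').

Step 1 [NS]: N:empty,E:wait,S:car3-GO,W:wait | queues: N=0 E=2 S=0 W=1
Step 2 [NS]: N:empty,E:wait,S:empty,W:wait | queues: N=0 E=2 S=0 W=1
Step 3 [EW]: N:wait,E:car2-GO,S:wait,W:car1-GO | queues: N=0 E=1 S=0 W=0
Step 4 [EW]: N:wait,E:car4-GO,S:wait,W:empty | queues: N=0 E=0 S=0 W=0

N: empty
E: empty
S: empty
W: empty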